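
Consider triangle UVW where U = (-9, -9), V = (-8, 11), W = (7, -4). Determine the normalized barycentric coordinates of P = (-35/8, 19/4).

Signed area of the reference triangle: [UVW] = ½·((-9)·(11−(-4)) + (-8)·(-4−(-9)) + 7·(-9−11)) = ½·(-135 − 40 − 140) = -315/2.
[PVW] = ½·((-35/8)·(11−(-4)) + (-8)·(-4−(19/4)) + 7·(19/4−11)) = ½·(-525/8 + 70 − 175/4) = -315/16, so the U-coordinate is (-315/16)/(-315/2) = 1/8.
[UPW] = ½·((-9)·(19/4−(-4)) + (-35/8)·(-4−(-9)) + 7·(-9−(19/4))) = ½·(-315/4 − 175/8 − 385/4) = -1575/16, so the V-coordinate is 5/8.
[UVP] = ½·((-9)·(11−(19/4)) + (-8)·(19/4−(-9)) + (-35/8)·(-9−11)) = ½·(-225/4 − 110 + 175/2) = -315/8, so the W-coordinate is 1/4.
Check: 1/8 + 5/8 + 1/4 = 1.

(1/8, 5/8, 1/4)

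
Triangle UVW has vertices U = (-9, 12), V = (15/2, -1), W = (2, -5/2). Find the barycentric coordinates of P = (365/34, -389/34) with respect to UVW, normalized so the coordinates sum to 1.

Signed area of the reference triangle: [UVW] = ½·((-9)·(-1−(-5/2)) + (15/2)·(-5/2−12) + 2·(12−(-1))) = ½·(-27/2 − 435/4 + 26) = -385/8.
[PVW] = ½·((365/34)·(-1−(-5/2)) + (15/2)·(-5/2−(-389/34)) + 2·(-389/34−(-1))) = ½·(1095/68 + 1140/17 − 355/17) = 4235/136, so the U-coordinate is (4235/136)/(-385/8) = -11/17.
[UPW] = ½·((-9)·(-389/34−(-5/2)) + (365/34)·(-5/2−12) + 2·(12−(-389/34))) = ½·(1368/17 − 10585/68 + 797/17) = -1925/136, so the V-coordinate is 5/17.
[UVP] = ½·((-9)·(-1−(-389/34)) + (15/2)·(-389/34−12) + (365/34)·(12−(-1))) = ½·(-3195/34 − 11955/68 + 4745/34) = -8855/136, so the W-coordinate is 23/17.

(-11/17, 5/17, 23/17)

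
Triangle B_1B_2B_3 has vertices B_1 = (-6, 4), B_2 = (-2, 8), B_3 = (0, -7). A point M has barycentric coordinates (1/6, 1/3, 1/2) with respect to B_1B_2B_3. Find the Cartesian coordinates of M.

M = (1/6)·B_1 + (1/3)·B_2 + (1/2)·B_3.
x-coordinate: (1/6)·(-6) + (1/3)·(-2) + (1/2)·0 = -5/3.
y-coordinate: (1/6)·4 + (1/3)·8 + (1/2)·(-7) = -1/6.

(-5/3, -1/6)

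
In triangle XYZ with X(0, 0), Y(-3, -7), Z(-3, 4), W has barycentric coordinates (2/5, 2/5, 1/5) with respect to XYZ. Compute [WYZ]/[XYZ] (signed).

The signed ratio [WYZ]/[XYZ] equals the barycentric coordinate of W at vertex X, which is 2/5.

2/5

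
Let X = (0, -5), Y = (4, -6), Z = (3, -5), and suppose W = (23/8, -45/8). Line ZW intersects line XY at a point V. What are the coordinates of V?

(20/7, -40/7)

Barycentric coordinates of W with respect to XYZ: (1/4, 5/8, 1/8).
On side XY the Z-coordinate is zero; dropping W's Z-weight 1/8 and renormalizing the remaining 1/4 : 5/8 gives weights 2/7, 5/7 on X, Y.
V = (2/7)·(0, -5) + (5/7)·(4, -6) = (20/7, -40/7).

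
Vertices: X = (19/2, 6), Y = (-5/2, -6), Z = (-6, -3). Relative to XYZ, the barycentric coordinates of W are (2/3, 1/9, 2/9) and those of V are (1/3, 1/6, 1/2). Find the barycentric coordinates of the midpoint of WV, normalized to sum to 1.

Since both coordinate triples sum to 1, the midpoint's barycentrics are the componentwise average.
(2/3+1/3)/2 = 1/2; similarly 5/36 and 13/36.

(1/2, 5/36, 13/36)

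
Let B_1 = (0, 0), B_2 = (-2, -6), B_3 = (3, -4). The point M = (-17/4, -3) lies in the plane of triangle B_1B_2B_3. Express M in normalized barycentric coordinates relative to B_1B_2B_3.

Signed area of the reference triangle: [B_1B_2B_3] = ½·(0·(-6−(-4)) + (-2)·(-4−0) + 3·(0−(-6))) = ½·(0 + 8 + 18) = 13.
[MB_2B_3] = ½·((-17/4)·(-6−(-4)) + (-2)·(-4−(-3)) + 3·(-3−(-6))) = ½·(17/2 + 2 + 9) = 39/4, so the B_1-coordinate is (39/4)/13 = 3/4.
[B_1MB_3] = ½·(0·(-3−(-4)) + (-17/4)·(-4−0) + 3·(0−(-3))) = ½·(0 + 17 + 9) = 13, so the B_2-coordinate is 1.
[B_1B_2M] = ½·(0·(-6−(-3)) + (-2)·(-3−0) + (-17/4)·(0−(-6))) = ½·(0 + 6 − 51/2) = -39/4, so the B_3-coordinate is -3/4.
Check: 3/4 + 1 − 3/4 = 1.

(3/4, 1, -3/4)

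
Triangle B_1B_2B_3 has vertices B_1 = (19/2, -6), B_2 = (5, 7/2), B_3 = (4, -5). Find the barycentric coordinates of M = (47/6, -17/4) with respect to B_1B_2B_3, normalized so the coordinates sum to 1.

(2/3, 1/6, 1/6)

Signed area of the reference triangle: [B_1B_2B_3] = ½·((19/2)·(7/2−(-5)) + 5·(-5−(-6)) + 4·(-6−(7/2))) = ½·(323/4 + 5 − 38) = 191/8.
[MB_2B_3] = ½·((47/6)·(7/2−(-5)) + 5·(-5−(-17/4)) + 4·(-17/4−(7/2))) = ½·(799/12 − 15/4 − 31) = 191/12, so the B_1-coordinate is (191/12)/(191/8) = 2/3.
[B_1MB_3] = ½·((19/2)·(-17/4−(-5)) + (47/6)·(-5−(-6)) + 4·(-6−(-17/4))) = ½·(57/8 + 47/6 − 7) = 191/48, so the B_2-coordinate is 1/6.
[B_1B_2M] = ½·((19/2)·(7/2−(-17/4)) + 5·(-17/4−(-6)) + (47/6)·(-6−(7/2))) = ½·(589/8 + 35/4 − 893/12) = 191/48, so the B_3-coordinate is 1/6.
Check: 2/3 + 1/6 + 1/6 = 1.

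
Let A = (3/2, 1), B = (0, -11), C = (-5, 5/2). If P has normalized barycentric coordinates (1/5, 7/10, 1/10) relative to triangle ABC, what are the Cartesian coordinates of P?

P = (1/5)·A + (7/10)·B + (1/10)·C.
x-coordinate: (1/5)·(3/2) + (7/10)·0 + (1/10)·(-5) = -1/5.
y-coordinate: (1/5)·1 + (7/10)·(-11) + (1/10)·(5/2) = -29/4.

(-1/5, -29/4)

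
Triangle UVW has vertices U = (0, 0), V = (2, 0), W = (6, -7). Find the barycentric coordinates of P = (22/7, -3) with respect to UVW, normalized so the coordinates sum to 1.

(2/7, 2/7, 3/7)

Signed area of the reference triangle: [UVW] = ½·(0·(0−(-7)) + 2·(-7−0) + 6·(0−0)) = ½·(0 − 14 + 0) = -7.
[PVW] = ½·((22/7)·(0−(-7)) + 2·(-7−(-3)) + 6·(-3−0)) = ½·(22 − 8 − 18) = -2, so the U-coordinate is (-2)/(-7) = 2/7.
[UPW] = ½·(0·(-3−(-7)) + (22/7)·(-7−0) + 6·(0−(-3))) = ½·(0 − 22 + 18) = -2, so the V-coordinate is 2/7.
[UVP] = ½·(0·(0−(-3)) + 2·(-3−0) + (22/7)·(0−0)) = ½·(0 − 6 + 0) = -3, so the W-coordinate is 3/7.
Check: 2/7 + 2/7 + 3/7 = 1.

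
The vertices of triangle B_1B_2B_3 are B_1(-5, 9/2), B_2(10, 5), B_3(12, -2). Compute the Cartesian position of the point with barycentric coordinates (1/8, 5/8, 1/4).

M = (1/8)·B_1 + (5/8)·B_2 + (1/4)·B_3.
x-coordinate: (1/8)·(-5) + (5/8)·10 + (1/4)·12 = 69/8.
y-coordinate: (1/8)·(9/2) + (5/8)·5 + (1/4)·(-2) = 51/16.

(69/8, 51/16)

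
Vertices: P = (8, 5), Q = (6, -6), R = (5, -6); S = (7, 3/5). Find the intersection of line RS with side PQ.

(15/2, 9/4)

Barycentric coordinates of S with respect to PQR: (3/5, 1/5, 1/5).
On side PQ the R-coordinate is zero; dropping S's R-weight 1/5 and renormalizing the remaining 3/5 : 1/5 gives weights 3/4, 1/4 on P, Q.
T = (3/4)·(8, 5) + (1/4)·(6, -6) = (15/2, 9/4).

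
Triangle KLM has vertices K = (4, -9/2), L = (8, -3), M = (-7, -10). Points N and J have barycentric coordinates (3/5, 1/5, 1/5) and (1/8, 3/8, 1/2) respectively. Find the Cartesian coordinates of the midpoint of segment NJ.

(13/10, -959/160)

Barycentric coordinates of the midpoint are the average: (29/80, 23/80, 7/20).
Converting: (29/80)·K + (23/80)·L + (7/20)·M = (13/10, -959/160).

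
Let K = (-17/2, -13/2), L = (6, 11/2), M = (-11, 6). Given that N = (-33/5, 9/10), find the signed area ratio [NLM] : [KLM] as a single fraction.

2/5

[KLM] = ½·((-17/2)·(11/2−6) + 6·(6−(-13/2)) + (-11)·(-13/2−(11/2))) = ½·(17/4 + 75 + 132) = 845/8.
[NLM] = ½·((-33/5)·(11/2−6) + 6·(6−(9/10)) + (-11)·(9/10−(11/2))) = ½·(33/10 + 153/5 + 253/5) = 169/4, so the ratio is (169/4)/(845/8) = 2/5.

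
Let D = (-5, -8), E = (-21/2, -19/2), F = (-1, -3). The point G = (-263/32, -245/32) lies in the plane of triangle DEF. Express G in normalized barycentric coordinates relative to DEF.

(-1/8, 13/16, 5/16)

Signed area of the reference triangle: [DEF] = ½·((-5)·(-19/2−(-3)) + (-21/2)·(-3−(-8)) + (-1)·(-8−(-19/2))) = ½·(65/2 − 105/2 − 3/2) = -43/4.
[GEF] = ½·((-263/32)·(-19/2−(-3)) + (-21/2)·(-3−(-245/32)) + (-1)·(-245/32−(-19/2))) = ½·(3419/64 − 3129/64 − 59/32) = 43/32, so the D-coordinate is (43/32)/(-43/4) = -1/8.
[DGF] = ½·((-5)·(-245/32−(-3)) + (-263/32)·(-3−(-8)) + (-1)·(-8−(-245/32))) = ½·(745/32 − 1315/32 + 11/32) = -559/64, so the E-coordinate is 13/16.
[DEG] = ½·((-5)·(-19/2−(-245/32)) + (-21/2)·(-245/32−(-8)) + (-263/32)·(-8−(-19/2))) = ½·(295/32 − 231/64 − 789/64) = -215/64, so the F-coordinate is 5/16.
Check: -1/8 + 13/16 + 5/16 = 1.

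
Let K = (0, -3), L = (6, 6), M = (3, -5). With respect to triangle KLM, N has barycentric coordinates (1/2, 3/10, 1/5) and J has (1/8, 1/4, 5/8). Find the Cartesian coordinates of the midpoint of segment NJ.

Barycentric coordinates of the midpoint are the average: (5/16, 11/40, 33/80).
Converting: (5/16)·K + (11/40)·L + (33/80)·M = (231/80, -27/20).

(231/80, -27/20)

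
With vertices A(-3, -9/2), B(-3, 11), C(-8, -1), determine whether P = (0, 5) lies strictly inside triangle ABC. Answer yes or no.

no

Barycentric coordinates of P: (132/155, 116/155, -3/5).
The three coordinates are positive, positive, negative; a point is interior exactly when all three are positive.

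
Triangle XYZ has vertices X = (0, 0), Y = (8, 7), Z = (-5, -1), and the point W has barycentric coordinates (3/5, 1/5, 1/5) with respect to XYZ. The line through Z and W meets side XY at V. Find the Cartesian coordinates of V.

(2, 7/4)

Line ZW meets XY where the Z-coordinate vanishes; zeroing W's Z-weight and renormalizing leaves X, Y-weights 3/5 : 1/5 → (3/4, 1/4).
So V = (3/4)·X + (1/4)·Y = (2, 7/4).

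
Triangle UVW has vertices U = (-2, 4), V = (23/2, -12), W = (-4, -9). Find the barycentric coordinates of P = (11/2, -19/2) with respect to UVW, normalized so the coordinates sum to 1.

Signed area of the reference triangle: [UVW] = ½·((-2)·(-12−(-9)) + (23/2)·(-9−4) + (-4)·(4−(-12))) = ½·(6 − 299/2 − 64) = -415/4.
[PVW] = ½·((11/2)·(-12−(-9)) + (23/2)·(-9−(-19/2)) + (-4)·(-19/2−(-12))) = ½·(-33/2 + 23/4 − 10) = -83/8, so the U-coordinate is (-83/8)/(-415/4) = 1/10.
[UPW] = ½·((-2)·(-19/2−(-9)) + (11/2)·(-9−4) + (-4)·(4−(-19/2))) = ½·(1 − 143/2 − 54) = -249/4, so the V-coordinate is 3/5.
[UVP] = ½·((-2)·(-12−(-19/2)) + (23/2)·(-19/2−4) + (11/2)·(4−(-12))) = ½·(5 − 621/4 + 88) = -249/8, so the W-coordinate is 3/10.
Check: 1/10 + 3/5 + 3/10 = 1.

(1/10, 3/5, 3/10)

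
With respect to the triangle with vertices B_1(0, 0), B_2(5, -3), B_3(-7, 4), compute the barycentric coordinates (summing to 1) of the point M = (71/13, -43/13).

(-6/13, 17/13, 2/13)

Signed area of the reference triangle: [B_1B_2B_3] = ½·(0·(-3−4) + 5·(4−0) + (-7)·(0−(-3))) = ½·(0 + 20 − 21) = -1/2.
[MB_2B_3] = ½·((71/13)·(-3−4) + 5·(4−(-43/13)) + (-7)·(-43/13−(-3))) = ½·(-497/13 + 475/13 + 28/13) = 3/13, so the B_1-coordinate is (3/13)/(-1/2) = -6/13.
[B_1MB_3] = ½·(0·(-43/13−4) + (71/13)·(4−0) + (-7)·(0−(-43/13))) = ½·(0 + 284/13 − 301/13) = -17/26, so the B_2-coordinate is 17/13.
[B_1B_2M] = ½·(0·(-3−(-43/13)) + 5·(-43/13−0) + (71/13)·(0−(-3))) = ½·(0 − 215/13 + 213/13) = -1/13, so the B_3-coordinate is 2/13.
Check: -6/13 + 17/13 + 2/13 = 1.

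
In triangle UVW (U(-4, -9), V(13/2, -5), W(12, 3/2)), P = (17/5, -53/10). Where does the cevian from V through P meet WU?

(4/3, -11/2)

Barycentric coordinates of P with respect to UVW: (2/5, 2/5, 1/5).
On side WU the V-coordinate is zero; dropping P's V-weight 2/5 and renormalizing the remaining 1/5 : 2/5 gives weights 1/3, 2/3 on W, U.
Q = (1/3)·(12, 3/2) + (2/3)·(-4, -9) = (4/3, -11/2).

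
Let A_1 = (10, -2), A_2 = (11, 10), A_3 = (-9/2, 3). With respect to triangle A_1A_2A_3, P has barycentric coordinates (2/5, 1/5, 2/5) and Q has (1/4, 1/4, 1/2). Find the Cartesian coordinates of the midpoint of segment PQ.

(37/10, 59/20)

Barycentric coordinates of the midpoint are the average: (13/40, 9/40, 9/20).
Converting: (13/40)·A_1 + (9/40)·A_2 + (9/20)·A_3 = (37/10, 59/20).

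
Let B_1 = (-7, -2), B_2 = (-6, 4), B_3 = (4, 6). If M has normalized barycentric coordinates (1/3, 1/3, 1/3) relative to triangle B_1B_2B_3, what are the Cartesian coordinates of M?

(-3, 8/3)

M = (1/3)·B_1 + (1/3)·B_2 + (1/3)·B_3.
x-coordinate: (1/3)·(-7) + (1/3)·(-6) + (1/3)·4 = -3.
y-coordinate: (1/3)·(-2) + (1/3)·4 + (1/3)·6 = 8/3.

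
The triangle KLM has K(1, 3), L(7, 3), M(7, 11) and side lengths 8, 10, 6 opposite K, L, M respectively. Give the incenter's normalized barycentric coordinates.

The incenter has barycentric coordinates proportional to the opposite side lengths: (8 : 10 : 6).
Normalizing by 8+10+6 = 24 gives (1/3, 5/12, 1/4).

(1/3, 5/12, 1/4)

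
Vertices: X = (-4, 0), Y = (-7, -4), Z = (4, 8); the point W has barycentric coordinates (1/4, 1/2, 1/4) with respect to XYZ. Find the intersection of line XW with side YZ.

Line XW meets YZ where the X-coordinate vanishes; zeroing W's X-weight and renormalizing leaves Y, Z-weights 1/2 : 1/4 → (2/3, 1/3).
So V = (2/3)·Y + (1/3)·Z = (-10/3, 0).

(-10/3, 0)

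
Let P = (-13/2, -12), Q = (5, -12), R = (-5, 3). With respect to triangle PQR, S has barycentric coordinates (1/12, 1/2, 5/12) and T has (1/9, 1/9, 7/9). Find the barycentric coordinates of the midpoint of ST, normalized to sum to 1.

(7/72, 11/36, 43/72)

Since both coordinate triples sum to 1, the midpoint's barycentrics are the componentwise average.
(1/12+1/9)/2 = 7/72; similarly 11/36 and 43/72.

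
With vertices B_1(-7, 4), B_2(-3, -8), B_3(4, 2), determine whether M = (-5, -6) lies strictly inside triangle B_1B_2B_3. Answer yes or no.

Barycentric coordinates of M: (17/62, 53/62, -4/31).
The three coordinates are positive, positive, negative; a point is interior exactly when all three are positive.

no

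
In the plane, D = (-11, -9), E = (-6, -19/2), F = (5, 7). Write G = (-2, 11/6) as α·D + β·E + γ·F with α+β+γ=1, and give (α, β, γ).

(2/3, -1/3, 2/3)

Signed area of the reference triangle: [DEF] = ½·((-11)·(-19/2−7) + (-6)·(7−(-9)) + 5·(-9−(-19/2))) = ½·(363/2 − 96 + 5/2) = 44.
[GEF] = ½·((-2)·(-19/2−7) + (-6)·(7−(11/6)) + 5·(11/6−(-19/2))) = ½·(33 − 31 + 170/3) = 88/3, so the D-coordinate is (88/3)/44 = 2/3.
[DGF] = ½·((-11)·(11/6−7) + (-2)·(7−(-9)) + 5·(-9−(11/6))) = ½·(341/6 − 32 − 325/6) = -44/3, so the E-coordinate is -1/3.
[DEG] = ½·((-11)·(-19/2−(11/6)) + (-6)·(11/6−(-9)) + (-2)·(-9−(-19/2))) = ½·(374/3 − 65 − 1) = 88/3, so the F-coordinate is 2/3.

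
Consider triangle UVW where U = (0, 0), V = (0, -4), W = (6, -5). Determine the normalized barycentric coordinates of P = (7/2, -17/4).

(1/12, 1/3, 7/12)

Signed area of the reference triangle: [UVW] = ½·(0·(-4−(-5)) + 0·(-5−0) + 6·(0−(-4))) = ½·(0 + 0 + 24) = 12.
[PVW] = ½·((7/2)·(-4−(-5)) + 0·(-5−(-17/4)) + 6·(-17/4−(-4))) = ½·(7/2 + 0 − 3/2) = 1, so the U-coordinate is 1/12 = 1/12.
[UPW] = ½·(0·(-17/4−(-5)) + (7/2)·(-5−0) + 6·(0−(-17/4))) = ½·(0 − 35/2 + 51/2) = 4, so the V-coordinate is 1/3.
[UVP] = ½·(0·(-4−(-17/4)) + 0·(-17/4−0) + (7/2)·(0−(-4))) = ½·(0 + 0 + 14) = 7, so the W-coordinate is 7/12.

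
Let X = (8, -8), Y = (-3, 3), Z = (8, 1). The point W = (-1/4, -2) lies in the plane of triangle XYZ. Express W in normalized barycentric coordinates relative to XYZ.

Signed area of the reference triangle: [XYZ] = ½·(8·(3−1) + (-3)·(1−(-8)) + 8·(-8−3)) = ½·(16 − 27 − 88) = -99/2.
[WYZ] = ½·((-1/4)·(3−1) + (-3)·(1−(-2)) + 8·(-2−3)) = ½·(-1/2 − 9 − 40) = -99/4, so the X-coordinate is (-99/4)/(-99/2) = 1/2.
[XWZ] = ½·(8·(-2−1) + (-1/4)·(1−(-8)) + 8·(-8−(-2))) = ½·(-24 − 9/4 − 48) = -297/8, so the Y-coordinate is 3/4.
[XYW] = ½·(8·(3−(-2)) + (-3)·(-2−(-8)) + (-1/4)·(-8−3)) = ½·(40 − 18 + 11/4) = 99/8, so the Z-coordinate is -1/4.
Check: 1/2 + 3/4 − 1/4 = 1.

(1/2, 3/4, -1/4)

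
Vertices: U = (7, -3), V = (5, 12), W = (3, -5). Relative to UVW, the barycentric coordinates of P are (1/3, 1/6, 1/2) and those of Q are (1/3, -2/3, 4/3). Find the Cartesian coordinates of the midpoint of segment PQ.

Barycentric coordinates of the midpoint are the average: (1/3, -1/4, 11/12).
Converting: (1/3)·U + (-1/4)·V + (11/12)·W = (23/6, -103/12).

(23/6, -103/12)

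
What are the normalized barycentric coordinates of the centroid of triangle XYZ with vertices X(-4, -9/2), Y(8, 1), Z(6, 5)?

The centroid is the average of the vertices, so each weight is 1/3.

(1/3, 1/3, 1/3)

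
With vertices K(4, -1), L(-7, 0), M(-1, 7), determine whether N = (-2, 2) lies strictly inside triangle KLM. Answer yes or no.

Barycentric coordinates of N: (23/83, 33/83, 27/83).
The three coordinates are positive, positive, positive; a point is interior exactly when all three are positive.

yes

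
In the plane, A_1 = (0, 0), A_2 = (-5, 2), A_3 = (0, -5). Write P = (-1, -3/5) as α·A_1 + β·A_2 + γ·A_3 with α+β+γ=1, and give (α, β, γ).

Signed area of the reference triangle: [A_1A_2A_3] = ½·(0·(2−(-5)) + (-5)·(-5−0) + 0·(0−2)) = ½·(0 + 25 + 0) = 25/2.
[PA_2A_3] = ½·((-1)·(2−(-5)) + (-5)·(-5−(-3/5)) + 0·(-3/5−2)) = ½·(-7 + 22 + 0) = 15/2, so the A_1-coordinate is (15/2)/(25/2) = 3/5.
[A_1PA_3] = ½·(0·(-3/5−(-5)) + (-1)·(-5−0) + 0·(0−(-3/5))) = ½·(0 + 5 + 0) = 5/2, so the A_2-coordinate is 1/5.
[A_1A_2P] = ½·(0·(2−(-3/5)) + (-5)·(-3/5−0) + (-1)·(0−2)) = ½·(0 + 3 + 2) = 5/2, so the A_3-coordinate is 1/5.

(3/5, 1/5, 1/5)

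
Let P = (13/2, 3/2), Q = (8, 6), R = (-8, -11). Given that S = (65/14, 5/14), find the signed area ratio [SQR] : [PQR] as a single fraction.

5/7

[PQR] = ½·((13/2)·(6−(-11)) + 8·(-11−(3/2)) + (-8)·(3/2−6)) = ½·(221/2 − 100 + 36) = 93/4.
[SQR] = ½·((65/14)·(6−(-11)) + 8·(-11−(5/14)) + (-8)·(5/14−6)) = ½·(1105/14 − 636/7 + 316/7) = 465/28, so the ratio is (465/28)/(93/4) = 5/7.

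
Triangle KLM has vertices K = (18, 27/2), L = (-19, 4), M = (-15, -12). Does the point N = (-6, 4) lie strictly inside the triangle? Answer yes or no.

yes

Barycentric coordinates of N: (104/315, 199/420, 247/1260).
The three coordinates are positive, positive, positive; a point is interior exactly when all three are positive.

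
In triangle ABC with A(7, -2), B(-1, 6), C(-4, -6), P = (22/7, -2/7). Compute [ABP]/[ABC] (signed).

1/7

[ABC] = ½·(7·(6−(-6)) + (-1)·(-6−(-2)) + (-4)·(-2−6)) = ½·(84 + 4 + 32) = 60.
[ABP] = ½·(7·(6−(-2/7)) + (-1)·(-2/7−(-2)) + (22/7)·(-2−6)) = ½·(44 − 12/7 − 176/7) = 60/7, so the ratio is (60/7)/60 = 1/7.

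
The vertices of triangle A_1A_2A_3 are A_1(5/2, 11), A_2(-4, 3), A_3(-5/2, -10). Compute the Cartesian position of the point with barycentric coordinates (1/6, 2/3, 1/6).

P = (1/6)·A_1 + (2/3)·A_2 + (1/6)·A_3.
x-coordinate: (1/6)·(5/2) + (2/3)·(-4) + (1/6)·(-5/2) = -8/3.
y-coordinate: (1/6)·11 + (2/3)·3 + (1/6)·(-10) = 13/6.

(-8/3, 13/6)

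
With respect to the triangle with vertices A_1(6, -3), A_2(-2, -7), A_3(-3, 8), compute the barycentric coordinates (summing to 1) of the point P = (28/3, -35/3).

(4/3, 1/3, -2/3)

Signed area of the reference triangle: [A_1A_2A_3] = ½·(6·(-7−8) + (-2)·(8−(-3)) + (-3)·(-3−(-7))) = ½·(-90 − 22 − 12) = -62.
[PA_2A_3] = ½·((28/3)·(-7−8) + (-2)·(8−(-35/3)) + (-3)·(-35/3−(-7))) = ½·(-140 − 118/3 + 14) = -248/3, so the A_1-coordinate is (-248/3)/(-62) = 4/3.
[A_1PA_3] = ½·(6·(-35/3−8) + (28/3)·(8−(-3)) + (-3)·(-3−(-35/3))) = ½·(-118 + 308/3 − 26) = -62/3, so the A_2-coordinate is 1/3.
[A_1A_2P] = ½·(6·(-7−(-35/3)) + (-2)·(-35/3−(-3)) + (28/3)·(-3−(-7))) = ½·(28 + 52/3 + 112/3) = 124/3, so the A_3-coordinate is -2/3.
Check: 4/3 + 1/3 − 2/3 = 1.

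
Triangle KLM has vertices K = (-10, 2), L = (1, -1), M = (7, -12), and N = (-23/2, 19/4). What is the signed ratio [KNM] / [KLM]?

[KLM] = ½·((-10)·(-1−(-12)) + 1·(-12−2) + 7·(2−(-1))) = ½·(-110 − 14 + 21) = -103/2.
[KNM] = ½·((-10)·(19/4−(-12)) + (-23/2)·(-12−2) + 7·(2−(19/4))) = ½·(-335/2 + 161 − 77/4) = -103/8, so the ratio is (-103/8)/(-103/2) = 1/4.

1/4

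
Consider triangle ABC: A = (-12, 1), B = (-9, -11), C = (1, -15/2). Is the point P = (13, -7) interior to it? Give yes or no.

Barycentric coordinates of P: (-74/261, -217/261, 184/87).
The three coordinates are negative, negative, positive; a point is interior exactly when all three are positive.

no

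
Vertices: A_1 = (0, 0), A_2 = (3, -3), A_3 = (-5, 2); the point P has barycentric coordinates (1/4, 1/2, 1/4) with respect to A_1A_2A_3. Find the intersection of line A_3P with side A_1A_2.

Line A_3P meets A_1A_2 where the A_3-coordinate vanishes; zeroing P's A_3-weight and renormalizing leaves A_1, A_2-weights 1/4 : 1/2 → (1/3, 2/3).
So Q = (1/3)·A_1 + (2/3)·A_2 = (2, -2).

(2, -2)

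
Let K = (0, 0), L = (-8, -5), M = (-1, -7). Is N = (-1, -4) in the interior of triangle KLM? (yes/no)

yes

Barycentric coordinates of N: (7/17, 1/17, 9/17).
The three coordinates are positive, positive, positive; a point is interior exactly when all three are positive.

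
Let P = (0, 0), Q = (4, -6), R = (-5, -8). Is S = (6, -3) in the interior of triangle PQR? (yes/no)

Barycentric coordinates of S: (23/62, 63/62, -12/31).
The three coordinates are positive, positive, negative; a point is interior exactly when all three are positive.

no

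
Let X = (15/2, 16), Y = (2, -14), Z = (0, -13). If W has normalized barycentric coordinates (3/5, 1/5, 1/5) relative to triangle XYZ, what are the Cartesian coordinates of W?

W = (3/5)·X + (1/5)·Y + (1/5)·Z.
x-coordinate: (3/5)·(15/2) + (1/5)·2 + (1/5)·0 = 49/10.
y-coordinate: (3/5)·16 + (1/5)·(-14) + (1/5)·(-13) = 21/5.

(49/10, 21/5)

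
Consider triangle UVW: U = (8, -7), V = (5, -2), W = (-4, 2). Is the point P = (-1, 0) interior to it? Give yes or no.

Barycentric coordinates of P: (2/11, 1/11, 8/11).
The three coordinates are positive, positive, positive; a point is interior exactly when all three are positive.

yes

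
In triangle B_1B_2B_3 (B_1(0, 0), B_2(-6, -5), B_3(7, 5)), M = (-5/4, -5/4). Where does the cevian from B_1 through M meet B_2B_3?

(-5/3, -5/3)

Barycentric coordinates of M with respect to B_1B_2B_3: (1/4, 1/2, 1/4).
On side B_2B_3 the B_1-coordinate is zero; dropping M's B_1-weight 1/4 and renormalizing the remaining 1/2 : 1/4 gives weights 2/3, 1/3 on B_2, B_3.
N = (2/3)·(-6, -5) + (1/3)·(7, 5) = (-5/3, -5/3).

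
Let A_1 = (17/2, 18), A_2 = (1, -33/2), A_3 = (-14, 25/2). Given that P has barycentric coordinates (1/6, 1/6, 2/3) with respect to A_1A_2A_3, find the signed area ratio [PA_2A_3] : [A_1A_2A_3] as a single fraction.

The signed ratio [PA_2A_3]/[A_1A_2A_3] equals the barycentric coordinate of P at vertex A_1, which is 1/6.

1/6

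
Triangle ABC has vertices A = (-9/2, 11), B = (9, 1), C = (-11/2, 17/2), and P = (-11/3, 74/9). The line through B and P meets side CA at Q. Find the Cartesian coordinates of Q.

Barycentric coordinates of P with respect to ABC: (2/9, 1/9, 2/3).
On side CA the B-coordinate is zero; dropping P's B-weight 1/9 and renormalizing the remaining 2/3 : 2/9 gives weights 3/4, 1/4 on C, A.
Q = (3/4)·(-11/2, 17/2) + (1/4)·(-9/2, 11) = (-21/4, 73/8).

(-21/4, 73/8)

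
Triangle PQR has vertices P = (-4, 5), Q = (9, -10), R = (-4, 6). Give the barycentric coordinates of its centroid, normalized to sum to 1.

The centroid is the average of the vertices, so each weight is 1/3.

(1/3, 1/3, 1/3)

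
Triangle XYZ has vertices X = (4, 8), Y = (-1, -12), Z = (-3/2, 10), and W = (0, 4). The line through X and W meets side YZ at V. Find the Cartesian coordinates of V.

Barycentric coordinates of W with respect to XYZ: (1/4, 1/4, 1/2).
On side YZ the X-coordinate is zero; dropping W's X-weight 1/4 and renormalizing the remaining 1/4 : 1/2 gives weights 1/3, 2/3 on Y, Z.
V = (1/3)·(-1, -12) + (2/3)·(-3/2, 10) = (-4/3, 8/3).

(-4/3, 8/3)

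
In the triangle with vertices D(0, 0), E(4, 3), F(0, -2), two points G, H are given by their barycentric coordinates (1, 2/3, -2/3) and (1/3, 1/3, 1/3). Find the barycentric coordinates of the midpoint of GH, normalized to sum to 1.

(2/3, 1/2, -1/6)

Since both coordinate triples sum to 1, the midpoint's barycentrics are the componentwise average.
(1+1/3)/2 = 2/3; similarly 1/2 and -1/6.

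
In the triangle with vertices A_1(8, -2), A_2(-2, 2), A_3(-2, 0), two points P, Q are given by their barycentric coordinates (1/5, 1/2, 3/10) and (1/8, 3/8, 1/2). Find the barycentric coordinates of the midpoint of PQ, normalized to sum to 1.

(13/80, 7/16, 2/5)

Since both coordinate triples sum to 1, the midpoint's barycentrics are the componentwise average.
(1/5+1/8)/2 = 13/80; similarly 7/16 and 2/5.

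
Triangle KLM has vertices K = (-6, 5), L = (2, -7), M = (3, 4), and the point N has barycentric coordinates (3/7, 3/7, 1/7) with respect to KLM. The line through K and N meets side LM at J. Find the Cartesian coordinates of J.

Line KN meets LM where the K-coordinate vanishes; zeroing N's K-weight and renormalizing leaves L, M-weights 3/7 : 1/7 → (3/4, 1/4).
So J = (3/4)·L + (1/4)·M = (9/4, -17/4).

(9/4, -17/4)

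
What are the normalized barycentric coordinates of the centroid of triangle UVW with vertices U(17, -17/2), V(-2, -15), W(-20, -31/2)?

(1/3, 1/3, 1/3)

The centroid is the average of the vertices, so each weight is 1/3.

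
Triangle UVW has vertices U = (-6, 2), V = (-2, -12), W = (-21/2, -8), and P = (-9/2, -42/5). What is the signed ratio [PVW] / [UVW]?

1/5

[UVW] = ½·((-6)·(-12−(-8)) + (-2)·(-8−2) + (-21/2)·(2−(-12))) = ½·(24 + 20 − 147) = -103/2.
[PVW] = ½·((-9/2)·(-12−(-8)) + (-2)·(-8−(-42/5)) + (-21/2)·(-42/5−(-12))) = ½·(18 − 4/5 − 189/5) = -103/10, so the ratio is (-103/10)/(-103/2) = 1/5.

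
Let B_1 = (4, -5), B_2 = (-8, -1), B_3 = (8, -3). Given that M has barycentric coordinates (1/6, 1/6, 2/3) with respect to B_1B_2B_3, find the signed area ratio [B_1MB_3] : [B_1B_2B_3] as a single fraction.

1/6

The signed ratio [B_1MB_3]/[B_1B_2B_3] equals the barycentric coordinate of M at vertex B_2, which is 1/6.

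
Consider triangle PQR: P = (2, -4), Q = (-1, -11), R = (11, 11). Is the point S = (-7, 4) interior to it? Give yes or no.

Barycentric coordinates of S: (52/3, -23/2, -29/6).
The three coordinates are positive, negative, negative; a point is interior exactly when all three are positive.

no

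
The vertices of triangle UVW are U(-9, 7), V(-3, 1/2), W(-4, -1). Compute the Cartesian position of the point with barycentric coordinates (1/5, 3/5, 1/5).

P = (1/5)·U + (3/5)·V + (1/5)·W.
x-coordinate: (1/5)·(-9) + (3/5)·(-3) + (1/5)·(-4) = -22/5.
y-coordinate: (1/5)·7 + (3/5)·(1/2) + (1/5)·(-1) = 3/2.

(-22/5, 3/2)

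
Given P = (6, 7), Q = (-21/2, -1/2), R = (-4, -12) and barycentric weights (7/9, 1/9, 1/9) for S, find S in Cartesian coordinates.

(55/18, 73/18)

S = (7/9)·P + (1/9)·Q + (1/9)·R.
x-coordinate: (7/9)·6 + (1/9)·(-21/2) + (1/9)·(-4) = 55/18.
y-coordinate: (7/9)·7 + (1/9)·(-1/2) + (1/9)·(-12) = 73/18.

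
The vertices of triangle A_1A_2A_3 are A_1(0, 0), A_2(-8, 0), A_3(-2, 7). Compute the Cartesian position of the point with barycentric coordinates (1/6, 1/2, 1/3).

(-14/3, 7/3)

P = (1/6)·A_1 + (1/2)·A_2 + (1/3)·A_3.
x-coordinate: (1/6)·0 + (1/2)·(-8) + (1/3)·(-2) = -14/3.
y-coordinate: (1/6)·0 + (1/2)·0 + (1/3)·7 = 7/3.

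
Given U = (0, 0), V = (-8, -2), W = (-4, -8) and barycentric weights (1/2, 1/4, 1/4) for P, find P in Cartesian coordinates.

(-3, -5/2)

P = (1/2)·U + (1/4)·V + (1/4)·W.
x-coordinate: (1/2)·0 + (1/4)·(-8) + (1/4)·(-4) = -3.
y-coordinate: (1/2)·0 + (1/4)·(-2) + (1/4)·(-8) = -5/2.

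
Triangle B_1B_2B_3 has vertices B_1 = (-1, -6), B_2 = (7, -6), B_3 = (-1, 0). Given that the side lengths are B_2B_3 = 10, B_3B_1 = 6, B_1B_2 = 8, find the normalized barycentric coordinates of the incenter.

(5/12, 1/4, 1/3)

The incenter has barycentric coordinates proportional to the opposite side lengths: (10 : 6 : 8).
Normalizing by 10+6+8 = 24 gives (5/12, 1/4, 1/3).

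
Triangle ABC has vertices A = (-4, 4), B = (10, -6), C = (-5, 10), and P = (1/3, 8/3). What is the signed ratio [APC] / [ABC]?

[ABC] = ½·((-4)·(-6−10) + 10·(10−4) + (-5)·(4−(-6))) = ½·(64 + 60 − 50) = 37.
[APC] = ½·((-4)·(8/3−10) + (1/3)·(10−4) + (-5)·(4−(8/3))) = ½·(88/3 + 2 − 20/3) = 37/3, so the ratio is (37/3)/37 = 1/3.

1/3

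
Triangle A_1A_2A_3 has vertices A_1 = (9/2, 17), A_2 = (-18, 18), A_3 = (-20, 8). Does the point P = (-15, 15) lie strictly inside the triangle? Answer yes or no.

Barycentric coordinates of P: (36/227, 253/454, 129/454).
The three coordinates are positive, positive, positive; a point is interior exactly when all three are positive.

yes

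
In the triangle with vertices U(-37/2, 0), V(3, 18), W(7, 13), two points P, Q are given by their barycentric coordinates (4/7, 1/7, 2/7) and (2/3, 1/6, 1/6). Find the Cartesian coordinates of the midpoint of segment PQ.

(-395/42, 481/84)

Barycentric coordinates of the midpoint are the average: (13/21, 13/84, 19/84).
Converting: (13/21)·U + (13/84)·V + (19/84)·W = (-395/42, 481/84).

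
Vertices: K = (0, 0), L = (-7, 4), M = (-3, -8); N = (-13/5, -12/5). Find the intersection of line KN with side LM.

(-13/3, -4)

Barycentric coordinates of N with respect to KLM: (2/5, 1/5, 2/5).
On side LM the K-coordinate is zero; dropping N's K-weight 2/5 and renormalizing the remaining 1/5 : 2/5 gives weights 1/3, 2/3 on L, M.
J = (1/3)·(-7, 4) + (2/3)·(-3, -8) = (-13/3, -4).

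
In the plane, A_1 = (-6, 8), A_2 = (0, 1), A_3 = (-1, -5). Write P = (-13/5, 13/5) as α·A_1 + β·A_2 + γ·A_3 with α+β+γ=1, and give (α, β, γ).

Signed area of the reference triangle: [A_1A_2A_3] = ½·((-6)·(1−(-5)) + 0·(-5−8) + (-1)·(8−1)) = ½·(-36 + 0 − 7) = -43/2.
[PA_2A_3] = ½·((-13/5)·(1−(-5)) + 0·(-5−(13/5)) + (-1)·(13/5−1)) = ½·(-78/5 + 0 − 8/5) = -43/5, so the A_1-coordinate is (-43/5)/(-43/2) = 2/5.
[A_1PA_3] = ½·((-6)·(13/5−(-5)) + (-13/5)·(-5−8) + (-1)·(8−(13/5))) = ½·(-228/5 + 169/5 − 27/5) = -43/5, so the A_2-coordinate is 2/5.
[A_1A_2P] = ½·((-6)·(1−(13/5)) + 0·(13/5−8) + (-13/5)·(8−1)) = ½·(48/5 + 0 − 91/5) = -43/10, so the A_3-coordinate is 1/5.

(2/5, 2/5, 1/5)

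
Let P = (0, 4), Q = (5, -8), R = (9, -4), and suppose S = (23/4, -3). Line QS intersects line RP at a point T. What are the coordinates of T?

(6, -4/3)

Barycentric coordinates of S with respect to PQR: (1/4, 1/4, 1/2).
On side RP the Q-coordinate is zero; dropping S's Q-weight 1/4 and renormalizing the remaining 1/2 : 1/4 gives weights 2/3, 1/3 on R, P.
T = (2/3)·(9, -4) + (1/3)·(0, 4) = (6, -4/3).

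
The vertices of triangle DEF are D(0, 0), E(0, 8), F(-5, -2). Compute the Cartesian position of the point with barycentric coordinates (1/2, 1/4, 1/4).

G = (1/2)·D + (1/4)·E + (1/4)·F.
x-coordinate: (1/2)·0 + (1/4)·0 + (1/4)·(-5) = -5/4.
y-coordinate: (1/2)·0 + (1/4)·8 + (1/4)·(-2) = 3/2.

(-5/4, 3/2)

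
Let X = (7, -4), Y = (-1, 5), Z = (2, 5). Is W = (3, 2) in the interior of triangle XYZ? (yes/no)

yes

Barycentric coordinates of W: (1/3, 2/9, 4/9).
The three coordinates are positive, positive, positive; a point is interior exactly when all three are positive.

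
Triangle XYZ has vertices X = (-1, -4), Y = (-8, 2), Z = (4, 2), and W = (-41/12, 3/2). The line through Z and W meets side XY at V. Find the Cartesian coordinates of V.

(-57/8, 5/4)

Barycentric coordinates of W with respect to XYZ: (1/12, 7/12, 1/3).
On side XY the Z-coordinate is zero; dropping W's Z-weight 1/3 and renormalizing the remaining 1/12 : 7/12 gives weights 1/8, 7/8 on X, Y.
V = (1/8)·(-1, -4) + (7/8)·(-8, 2) = (-57/8, 5/4).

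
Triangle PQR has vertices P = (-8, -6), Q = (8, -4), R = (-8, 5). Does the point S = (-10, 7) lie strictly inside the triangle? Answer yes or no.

Barycentric coordinates of S: (-7/88, -1/8, 53/44).
The three coordinates are negative, negative, positive; a point is interior exactly when all three are positive.

no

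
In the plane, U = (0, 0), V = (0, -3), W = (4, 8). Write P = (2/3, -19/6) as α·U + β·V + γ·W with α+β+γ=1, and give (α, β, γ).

Signed area of the reference triangle: [UVW] = ½·(0·(-3−8) + 0·(8−0) + 4·(0−(-3))) = ½·(0 + 0 + 12) = 6.
[PVW] = ½·((2/3)·(-3−8) + 0·(8−(-19/6)) + 4·(-19/6−(-3))) = ½·(-22/3 + 0 − 2/3) = -4, so the U-coordinate is (-4)/6 = -2/3.
[UPW] = ½·(0·(-19/6−8) + (2/3)·(8−0) + 4·(0−(-19/6))) = ½·(0 + 16/3 + 38/3) = 9, so the V-coordinate is 3/2.
[UVP] = ½·(0·(-3−(-19/6)) + 0·(-19/6−0) + (2/3)·(0−(-3))) = ½·(0 + 0 + 2) = 1, so the W-coordinate is 1/6.
Check: -2/3 + 3/2 + 1/6 = 1.

(-2/3, 3/2, 1/6)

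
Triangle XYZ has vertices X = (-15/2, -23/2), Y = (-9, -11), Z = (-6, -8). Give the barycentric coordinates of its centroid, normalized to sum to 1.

The centroid is the average of the vertices, so each weight is 1/3.

(1/3, 1/3, 1/3)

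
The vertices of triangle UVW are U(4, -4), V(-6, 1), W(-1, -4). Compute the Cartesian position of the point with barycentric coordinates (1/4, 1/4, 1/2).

(-1, -11/4)

P = (1/4)·U + (1/4)·V + (1/2)·W.
x-coordinate: (1/4)·4 + (1/4)·(-6) + (1/2)·(-1) = -1.
y-coordinate: (1/4)·(-4) + (1/4)·1 + (1/2)·(-4) = -11/4.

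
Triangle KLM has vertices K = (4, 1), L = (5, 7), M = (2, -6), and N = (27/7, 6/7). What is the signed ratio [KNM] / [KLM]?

1/7

[KLM] = ½·(4·(7−(-6)) + 5·(-6−1) + 2·(1−7)) = ½·(52 − 35 − 12) = 5/2.
[KNM] = ½·(4·(6/7−(-6)) + (27/7)·(-6−1) + 2·(1−(6/7))) = ½·(192/7 − 27 + 2/7) = 5/14, so the ratio is (5/14)/(5/2) = 1/7.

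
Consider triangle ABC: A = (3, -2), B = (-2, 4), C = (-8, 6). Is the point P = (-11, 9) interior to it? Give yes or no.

no

Barycentric coordinates of P: (-6/13, 9/26, 29/26).
The three coordinates are negative, positive, positive; a point is interior exactly when all three are positive.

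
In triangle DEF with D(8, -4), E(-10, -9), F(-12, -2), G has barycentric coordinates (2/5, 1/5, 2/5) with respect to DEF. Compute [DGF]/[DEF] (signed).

1/5

The signed ratio [DGF]/[DEF] equals the barycentric coordinate of G at vertex E, which is 1/5.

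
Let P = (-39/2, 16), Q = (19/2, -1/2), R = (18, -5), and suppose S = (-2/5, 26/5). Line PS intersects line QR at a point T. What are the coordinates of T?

(37/3, -2)

Barycentric coordinates of S with respect to PQR: (2/5, 2/5, 1/5).
On side QR the P-coordinate is zero; dropping S's P-weight 2/5 and renormalizing the remaining 2/5 : 1/5 gives weights 2/3, 1/3 on Q, R.
T = (2/3)·(19/2, -1/2) + (1/3)·(18, -5) = (37/3, -2).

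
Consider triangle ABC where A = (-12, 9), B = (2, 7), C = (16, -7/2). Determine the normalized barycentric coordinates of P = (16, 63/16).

(-7/8, 7/4, 1/8)

Signed area of the reference triangle: [ABC] = ½·((-12)·(7−(-7/2)) + 2·(-7/2−9) + 16·(9−7)) = ½·(-126 − 25 + 32) = -119/2.
[PBC] = ½·(16·(7−(-7/2)) + 2·(-7/2−(63/16)) + 16·(63/16−7)) = ½·(168 − 119/8 − 49) = 833/16, so the A-coordinate is (833/16)/(-119/2) = -7/8.
[APC] = ½·((-12)·(63/16−(-7/2)) + 16·(-7/2−9) + 16·(9−(63/16))) = ½·(-357/4 − 200 + 81) = -833/8, so the B-coordinate is 7/4.
[ABP] = ½·((-12)·(7−(63/16)) + 2·(63/16−9) + 16·(9−7)) = ½·(-147/4 − 81/8 + 32) = -119/16, so the C-coordinate is 1/8.
Check: -7/8 + 7/4 + 1/8 = 1.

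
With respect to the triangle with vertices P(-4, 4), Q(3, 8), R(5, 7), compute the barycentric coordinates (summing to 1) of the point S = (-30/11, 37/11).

Signed area of the reference triangle: [PQR] = ½·((-4)·(8−7) + 3·(7−4) + 5·(4−8)) = ½·(-4 + 9 − 20) = -15/2.
[SQR] = ½·((-30/11)·(8−7) + 3·(7−(37/11)) + 5·(37/11−8)) = ½·(-30/11 + 120/11 − 255/11) = -15/2, so the P-coordinate is (-15/2)/(-15/2) = 1.
[PSR] = ½·((-4)·(37/11−7) + (-30/11)·(7−4) + 5·(4−(37/11))) = ½·(160/11 − 90/11 + 35/11) = 105/22, so the Q-coordinate is -7/11.
[PQS] = ½·((-4)·(8−(37/11)) + 3·(37/11−4) + (-30/11)·(4−8)) = ½·(-204/11 − 21/11 + 120/11) = -105/22, so the R-coordinate is 7/11.
Check: 1 − 7/11 + 7/11 = 1.

(1, -7/11, 7/11)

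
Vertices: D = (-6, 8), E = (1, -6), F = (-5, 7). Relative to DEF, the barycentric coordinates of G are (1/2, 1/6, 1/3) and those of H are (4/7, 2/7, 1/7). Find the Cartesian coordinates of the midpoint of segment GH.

Barycentric coordinates of the midpoint are the average: (15/28, 19/84, 5/21).
Converting: (15/28)·D + (19/84)·E + (5/21)·F = (-117/28, 193/42).

(-117/28, 193/42)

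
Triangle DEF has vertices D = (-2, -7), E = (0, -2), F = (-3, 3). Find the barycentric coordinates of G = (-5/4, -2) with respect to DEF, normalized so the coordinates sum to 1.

(1/4, 1/2, 1/4)

Signed area of the reference triangle: [DEF] = ½·((-2)·(-2−3) + 0·(3−(-7)) + (-3)·(-7−(-2))) = ½·(10 + 0 + 15) = 25/2.
[GEF] = ½·((-5/4)·(-2−3) + 0·(3−(-2)) + (-3)·(-2−(-2))) = ½·(25/4 + 0 + 0) = 25/8, so the D-coordinate is (25/8)/(25/2) = 1/4.
[DGF] = ½·((-2)·(-2−3) + (-5/4)·(3−(-7)) + (-3)·(-7−(-2))) = ½·(10 − 25/2 + 15) = 25/4, so the E-coordinate is 1/2.
[DEG] = ½·((-2)·(-2−(-2)) + 0·(-2−(-7)) + (-5/4)·(-7−(-2))) = ½·(0 + 0 + 25/4) = 25/8, so the F-coordinate is 1/4.
Check: 1/4 + 1/2 + 1/4 = 1.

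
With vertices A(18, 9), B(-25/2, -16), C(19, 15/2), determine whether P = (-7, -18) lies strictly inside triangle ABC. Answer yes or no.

Barycentric coordinates of P: (-769/283, 258/283, 794/283).
The three coordinates are negative, positive, positive; a point is interior exactly when all three are positive.

no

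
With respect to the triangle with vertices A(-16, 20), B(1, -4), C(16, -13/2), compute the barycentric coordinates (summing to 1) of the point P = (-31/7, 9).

(4/7, 1/7, 2/7)

Signed area of the reference triangle: [ABC] = ½·((-16)·(-4−(-13/2)) + 1·(-13/2−20) + 16·(20−(-4))) = ½·(-40 − 53/2 + 384) = 635/4.
[PBC] = ½·((-31/7)·(-4−(-13/2)) + 1·(-13/2−9) + 16·(9−(-4))) = ½·(-155/14 − 31/2 + 208) = 635/7, so the A-coordinate is (635/7)/(635/4) = 4/7.
[APC] = ½·((-16)·(9−(-13/2)) + (-31/7)·(-13/2−20) + 16·(20−9)) = ½·(-248 + 1643/14 + 176) = 635/28, so the B-coordinate is 1/7.
[ABP] = ½·((-16)·(-4−9) + 1·(9−20) + (-31/7)·(20−(-4))) = ½·(208 − 11 − 744/7) = 635/14, so the C-coordinate is 2/7.
Check: 4/7 + 1/7 + 2/7 = 1.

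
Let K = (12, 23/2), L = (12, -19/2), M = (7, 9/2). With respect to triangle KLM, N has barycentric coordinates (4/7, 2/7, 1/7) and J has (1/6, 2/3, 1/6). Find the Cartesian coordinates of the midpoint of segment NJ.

Barycentric coordinates of the midpoint are the average: (31/84, 10/21, 13/84).
Converting: (31/84)·K + (10/21)·L + (13/84)·M = (943/84, 5/12).

(943/84, 5/12)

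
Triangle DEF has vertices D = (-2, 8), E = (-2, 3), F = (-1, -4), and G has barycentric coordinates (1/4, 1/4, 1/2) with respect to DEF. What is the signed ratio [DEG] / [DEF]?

The signed ratio [DEG]/[DEF] equals the barycentric coordinate of G at vertex F, which is 1/2.

1/2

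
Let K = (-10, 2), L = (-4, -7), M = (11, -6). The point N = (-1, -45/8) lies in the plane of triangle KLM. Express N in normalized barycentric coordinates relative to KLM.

(1/8, 5/8, 1/4)

Signed area of the reference triangle: [KLM] = ½·((-10)·(-7−(-6)) + (-4)·(-6−2) + 11·(2−(-7))) = ½·(10 + 32 + 99) = 141/2.
[NLM] = ½·((-1)·(-7−(-6)) + (-4)·(-6−(-45/8)) + 11·(-45/8−(-7))) = ½·(1 + 3/2 + 121/8) = 141/16, so the K-coordinate is (141/16)/(141/2) = 1/8.
[KNM] = ½·((-10)·(-45/8−(-6)) + (-1)·(-6−2) + 11·(2−(-45/8))) = ½·(-15/4 + 8 + 671/8) = 705/16, so the L-coordinate is 5/8.
[KLN] = ½·((-10)·(-7−(-45/8)) + (-4)·(-45/8−2) + (-1)·(2−(-7))) = ½·(55/4 + 61/2 − 9) = 141/8, so the M-coordinate is 1/4.
Check: 1/8 + 5/8 + 1/4 = 1.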